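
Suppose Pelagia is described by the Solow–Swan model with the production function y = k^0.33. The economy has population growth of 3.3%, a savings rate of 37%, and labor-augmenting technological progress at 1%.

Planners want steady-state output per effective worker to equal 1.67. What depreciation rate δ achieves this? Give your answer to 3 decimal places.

In steady state, investment equals break-even investment: s·k^α = (n + g + δ)·k.
Since y* = [s/(n + g + δ)]^(α/(1−α)), we have s/(n + g + δ) = (y*)^((1−α)/α) = 1.67^2.0303 = 2.8326.
Therefore n + g + δ = s / 2.8326 = 0.37 / 2.8326 = 0.1306, so δ = 0.1306 − 0.043 = 0.0876.

δ ≈ 0.088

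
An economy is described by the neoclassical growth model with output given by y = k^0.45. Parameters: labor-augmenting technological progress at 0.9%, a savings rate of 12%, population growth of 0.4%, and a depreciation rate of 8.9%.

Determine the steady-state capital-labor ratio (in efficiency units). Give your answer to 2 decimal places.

k* ≈ 1.34

In steady state, investment equals break-even investment: s·k^α = (n + g + δ)·k.
Rearranging, k^(1−α) = s / (n + g + δ).
k^0.55 = 0.12 / (0.004 + 0.009 + 0.089) = 0.12 / 0.102 = 1.1765
k* = 1.1765^(1/0.55) ≈ 1.3438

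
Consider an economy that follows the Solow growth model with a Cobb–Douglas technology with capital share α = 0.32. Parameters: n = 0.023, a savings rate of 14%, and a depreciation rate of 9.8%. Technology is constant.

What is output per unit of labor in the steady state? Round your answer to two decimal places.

y* ≈ 1.07

At the steady state, Δk = 0, so s·k^α = (n + δ)·k.
Rearranging, k^(1−α) = s / (n + δ).
k^0.68 = 0.14 / (0.023 + 0.098) = 0.14 / 0.121 = 1.1570
k* = 1.1570^(1/0.68) ≈ 1.2392
y* = (k*)^α = 1.2392^0.32 ≈ 1.0710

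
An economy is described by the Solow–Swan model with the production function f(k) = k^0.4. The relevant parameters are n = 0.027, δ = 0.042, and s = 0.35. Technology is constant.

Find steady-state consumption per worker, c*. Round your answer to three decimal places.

In steady state, investment equals break-even investment: s·k^α = (n + δ)·k.
Rearranging, k^(1−α) = s / (n + δ).
k^0.6 = 0.35 / (0.027 + 0.042) = 0.35 / 0.069 = 5.0725
k* = 5.0725^(1/0.6) ≈ 14.9751
y* = (k*)^α = 14.9751^0.4 ≈ 2.9522
c* = (1 − s)·y* = (1 − 0.35) × 2.9522 ≈ 1.9189

c* = 1.919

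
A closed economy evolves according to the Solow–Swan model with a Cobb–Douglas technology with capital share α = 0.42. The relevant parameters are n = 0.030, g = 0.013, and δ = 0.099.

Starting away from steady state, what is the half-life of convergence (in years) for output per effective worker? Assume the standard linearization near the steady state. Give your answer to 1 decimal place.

Near the steady state the convergence rate is λ = (1 − α)(n + g + δ).
λ = (1 − 0.42) × 0.142 = 0.58 × 0.142 = 0.08236
Half-life = ln 2 / λ = 0.6931 / 0.08236 ≈ 8.42 years

half-life ≈ 8.4 years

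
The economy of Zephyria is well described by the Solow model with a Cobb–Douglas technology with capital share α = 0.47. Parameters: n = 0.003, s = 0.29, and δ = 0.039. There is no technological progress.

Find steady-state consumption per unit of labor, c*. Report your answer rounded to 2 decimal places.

At the steady state, Δk = 0, so s·k^α = (n + δ)·k.
Rearranging, k^(1−α) = s / (n + δ).
k^0.53 = 0.29 / (0.003 + 0.039) = 0.29 / 0.042 = 6.9048
k* = 6.9048^(1/0.53) ≈ 38.3093
y* = (k*)^α = 38.3093^0.47 ≈ 5.5482
c* = (1 − s)·y* = (1 − 0.29) × 5.5482 ≈ 3.9392

c* = 3.94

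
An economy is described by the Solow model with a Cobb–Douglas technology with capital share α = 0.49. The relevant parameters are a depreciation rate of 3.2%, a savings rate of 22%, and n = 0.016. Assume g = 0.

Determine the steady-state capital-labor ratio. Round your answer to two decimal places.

Steady state requires s·f(k) = (n + δ)·k, i.e. s·k^α = (n + δ)·k.
Dividing both sides by k: k^(1−α) = s / (n + δ).
k^0.51 = 0.22 / (0.016 + 0.032) = 0.22 / 0.048 = 4.5833
k* = 4.5833^(1/0.51) ≈ 19.7892

k* ≈ 19.79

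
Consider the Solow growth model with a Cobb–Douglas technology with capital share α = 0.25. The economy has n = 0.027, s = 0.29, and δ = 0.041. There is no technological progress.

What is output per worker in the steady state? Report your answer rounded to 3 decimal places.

y* ≈ 1.622

In steady state, investment equals break-even investment: s·k^α = (n + δ)·k.
Dividing both sides by k: k^(1−α) = s / (n + δ).
k^0.75 = 0.29 / (0.027 + 0.041) = 0.29 / 0.068 = 4.2647
k* = 4.2647^(1/0.75) ≈ 6.9159
y* = (k*)^α = 6.9159^0.25 ≈ 1.6217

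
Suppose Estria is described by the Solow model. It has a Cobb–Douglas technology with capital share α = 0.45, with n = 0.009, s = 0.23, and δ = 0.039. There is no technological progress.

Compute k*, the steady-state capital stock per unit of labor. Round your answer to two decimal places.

k* ≈ 17.27

Steady state requires s·f(k) = (n + δ)·k, i.e. s·k^α = (n + δ)·k.
Rearranging, k^(1−α) = s / (n + δ).
k^0.55 = 0.23 / (0.009 + 0.039) = 0.23 / 0.048 = 4.7917
k* = 4.7917^(1/0.55) ≈ 17.2685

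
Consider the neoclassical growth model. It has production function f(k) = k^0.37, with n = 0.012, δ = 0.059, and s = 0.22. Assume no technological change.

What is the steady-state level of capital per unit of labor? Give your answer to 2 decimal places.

k* = 6.02

In steady state, investment equals break-even investment: s·k^α = (n + δ)·k.
Dividing both sides by k: k^(1−α) = s / (n + δ).
k^0.63 = 0.22 / (0.012 + 0.059) = 0.22 / 0.071 = 3.0986
k* = 3.0986^(1/0.63) ≈ 6.0204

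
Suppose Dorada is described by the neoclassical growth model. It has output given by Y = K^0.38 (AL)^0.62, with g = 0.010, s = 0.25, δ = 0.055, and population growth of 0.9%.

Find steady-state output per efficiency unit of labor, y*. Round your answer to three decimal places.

y* = 2.109

At the steady state, Δk = 0, so s·k^α = (n + g + δ)·k.
Dividing both sides by k: k^(1−α) = s / (n + g + δ).
k^0.62 = 0.25 / (0.009 + 0.010 + 0.055) = 0.25 / 0.074 = 3.3784
k* = 3.3784^(1/0.62) ≈ 7.1246
y* = (k*)^α = 7.1246^0.38 ≈ 2.1089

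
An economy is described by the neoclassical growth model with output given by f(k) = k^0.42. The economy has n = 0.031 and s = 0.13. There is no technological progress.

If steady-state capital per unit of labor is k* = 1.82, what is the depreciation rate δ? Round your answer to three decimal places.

Steady state requires s·f(k) = (n + δ)·k, i.e. s·k^α = (n + δ)·k.
So s / (n + δ) = (k*)^(1−α) = 1.82^0.58 = 1.4153.
Therefore n + δ = s / 1.4153 = 0.13 / 1.4153 = 0.0919, so δ = 0.0919 − 0.031 = 0.0609.

δ ≈ 0.061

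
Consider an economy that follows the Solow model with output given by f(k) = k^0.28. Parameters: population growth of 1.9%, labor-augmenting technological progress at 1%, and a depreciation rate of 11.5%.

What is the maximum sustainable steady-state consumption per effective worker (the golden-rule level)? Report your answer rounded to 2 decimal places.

c_gold ≈ 0.93

At the golden rule, f'(k) = n + g + δ, so α·k^(α−1) = n + g + δ and k_gold = (α/(n + g + δ))^(1/(1−α)).
k_gold = (0.28/0.144)^(1/0.72) = 1.9444^1.3889 ≈ 2.5182
c_gold = f(k_gold) − (n + g + δ)·k_gold = 1.2951 − 0.144×2.5182 ≈ 0.9325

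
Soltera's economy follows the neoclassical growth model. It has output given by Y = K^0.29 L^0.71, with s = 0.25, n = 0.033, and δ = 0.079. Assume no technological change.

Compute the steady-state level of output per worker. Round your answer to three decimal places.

y* = 1.388

At the steady state, Δk = 0, so s·k^α = (n + δ)·k.
Rearranging, k^(1−α) = s / (n + δ).
k^0.71 = 0.25 / (0.033 + 0.079) = 0.25 / 0.112 = 2.2321
k* = 2.2321^(1/0.71) ≈ 3.0985
y* = (k*)^α = 3.0985^0.29 ≈ 1.3881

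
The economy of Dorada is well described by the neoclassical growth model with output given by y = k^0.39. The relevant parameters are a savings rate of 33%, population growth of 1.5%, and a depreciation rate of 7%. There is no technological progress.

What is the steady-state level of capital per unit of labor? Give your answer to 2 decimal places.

At the steady state, Δk = 0, so s·k^α = (n + δ)·k.
Dividing both sides by k: k^(1−α) = s / (n + δ).
k^0.61 = 0.33 / (0.015 + 0.070) = 0.33 / 0.085 = 3.8824
k* = 3.8824^(1/0.61) ≈ 9.2414

k* ≈ 9.24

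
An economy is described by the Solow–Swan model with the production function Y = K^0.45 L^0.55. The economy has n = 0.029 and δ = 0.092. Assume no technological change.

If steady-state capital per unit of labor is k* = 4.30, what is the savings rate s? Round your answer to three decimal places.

Steady state requires s·f(k) = (n + δ)·k, i.e. s·k^α = (n + δ)·k.
So s / (n + δ) = (k*)^(1−α) = 4.30^0.55 = 2.2305.
Therefore s = 2.2305 × (n + δ) = 2.2305 × 0.121 = 0.2699.

s ≈ 0.270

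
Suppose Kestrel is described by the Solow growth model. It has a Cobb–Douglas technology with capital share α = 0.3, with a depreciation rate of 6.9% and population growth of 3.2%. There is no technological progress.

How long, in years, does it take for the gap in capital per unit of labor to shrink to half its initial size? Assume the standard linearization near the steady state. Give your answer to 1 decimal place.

about 9.8 years

Near the steady state the convergence rate is λ = (1 − α)(n + δ).
λ = (1 − 0.3) × 0.101 = 0.7 × 0.101 = 0.0707
Half-life = ln 2 / λ = 0.6931 / 0.0707 ≈ 9.80 years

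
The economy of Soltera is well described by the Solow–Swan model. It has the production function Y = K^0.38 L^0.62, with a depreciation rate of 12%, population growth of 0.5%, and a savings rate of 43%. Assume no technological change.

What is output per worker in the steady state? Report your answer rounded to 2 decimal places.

y* ≈ 2.13

At the steady state, Δk = 0, so s·k^α = (n + δ)·k.
Dividing both sides by k: k^(1−α) = s / (n + δ).
k^0.62 = 0.43 / (0.005 + 0.120) = 0.43 / 0.125 = 3.4400
k* = 3.4400^(1/0.62) ≈ 7.3353
y* = (k*)^α = 7.3353^0.38 ≈ 2.1324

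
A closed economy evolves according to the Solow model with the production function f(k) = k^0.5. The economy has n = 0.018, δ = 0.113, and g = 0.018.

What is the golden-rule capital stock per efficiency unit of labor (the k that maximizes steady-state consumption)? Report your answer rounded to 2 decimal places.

The golden rule sets f'(k) = n + g + δ, i.e. α·k^(α−1) = n + g + δ.
So k^(1−α) = α / (n + g + δ) = 0.5 / 0.149 = 3.3557.
k_gold = 3.3557^(1/0.5) ≈ 11.2607

k_gold ≈ 11.26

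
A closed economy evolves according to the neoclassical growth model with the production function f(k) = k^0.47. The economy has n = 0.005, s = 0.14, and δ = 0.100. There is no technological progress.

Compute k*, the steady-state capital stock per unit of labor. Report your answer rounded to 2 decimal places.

k* = 1.72

In steady state, investment equals break-even investment: s·k^α = (n + δ)·k.
Rearranging, k^(1−α) = s / (n + δ).
k^0.53 = 0.14 / (0.005 + 0.100) = 0.14 / 0.105 = 1.3333
k* = 1.3333^(1/0.53) ≈ 1.7207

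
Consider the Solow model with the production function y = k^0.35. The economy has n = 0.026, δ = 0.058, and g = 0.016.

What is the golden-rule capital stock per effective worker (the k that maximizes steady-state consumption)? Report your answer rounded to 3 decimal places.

k_gold ≈ 6.871

The golden rule sets f'(k) = n + g + δ, i.e. α·k^(α−1) = n + g + δ.
So k^(1−α) = α / (n + g + δ) = 0.35 / 0.100 = 3.5000.
k_gold = 3.5000^(1/0.65) ≈ 6.8711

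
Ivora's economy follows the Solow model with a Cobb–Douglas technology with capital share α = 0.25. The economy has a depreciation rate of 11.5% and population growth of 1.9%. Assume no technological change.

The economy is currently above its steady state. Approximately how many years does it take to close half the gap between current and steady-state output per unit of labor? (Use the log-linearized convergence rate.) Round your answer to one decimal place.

Near the steady state the convergence rate is λ = (1 − α)(n + δ).
λ = (1 − 0.25) × 0.134 = 0.75 × 0.134 = 0.1005
Half-life = ln 2 / λ = 0.6931 / 0.1005 ≈ 6.90 years

t_½ ≈ 6.9 years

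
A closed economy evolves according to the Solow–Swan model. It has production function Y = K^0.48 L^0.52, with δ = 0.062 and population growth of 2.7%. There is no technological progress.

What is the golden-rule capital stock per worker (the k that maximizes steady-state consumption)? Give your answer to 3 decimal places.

k_gold ≈ 25.551

The golden rule sets f'(k) = n + δ, i.e. α·k^(α−1) = n + δ.
So k^(1−α) = α / (n + δ) = 0.48 / 0.089 = 5.3933.
k_gold = 5.3933^(1/0.52) ≈ 25.5513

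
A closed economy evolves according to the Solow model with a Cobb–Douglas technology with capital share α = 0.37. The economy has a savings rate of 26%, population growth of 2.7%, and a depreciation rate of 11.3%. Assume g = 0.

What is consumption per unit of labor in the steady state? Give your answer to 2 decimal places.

Steady state requires s·f(k) = (n + δ)·k, i.e. s·k^α = (n + δ)·k.
Rearranging, k^(1−α) = s / (n + δ).
k^0.63 = 0.26 / (0.027 + 0.113) = 0.26 / 0.140 = 1.8571
k* = 1.8571^(1/0.63) ≈ 2.6713
y* = (k*)^α = 2.6713^0.37 ≈ 1.4384
c* = (1 − s)·y* = (1 − 0.26) × 1.4384 ≈ 1.0644

c* ≈ 1.06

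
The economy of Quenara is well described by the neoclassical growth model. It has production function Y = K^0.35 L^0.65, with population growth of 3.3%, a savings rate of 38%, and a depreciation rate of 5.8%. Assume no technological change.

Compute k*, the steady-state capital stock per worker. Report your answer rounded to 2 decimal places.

In steady state, investment equals break-even investment: s·k^α = (n + δ)·k.
Dividing both sides by k: k^(1−α) = s / (n + δ).
k^0.65 = 0.38 / (0.033 + 0.058) = 0.38 / 0.091 = 4.1758
k* = 4.1758^(1/0.65) ≈ 9.0154

k* = 9.02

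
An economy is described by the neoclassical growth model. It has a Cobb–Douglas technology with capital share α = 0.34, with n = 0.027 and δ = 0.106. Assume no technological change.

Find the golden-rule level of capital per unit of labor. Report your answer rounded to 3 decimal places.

The golden rule sets f'(k) = n + δ, i.e. α·k^(α−1) = n + δ.
So k^(1−α) = α / (n + δ) = 0.34 / 0.133 = 2.5564.
k_gold = 2.5564^(1/0.66) ≈ 4.1459

k_gold ≈ 4.146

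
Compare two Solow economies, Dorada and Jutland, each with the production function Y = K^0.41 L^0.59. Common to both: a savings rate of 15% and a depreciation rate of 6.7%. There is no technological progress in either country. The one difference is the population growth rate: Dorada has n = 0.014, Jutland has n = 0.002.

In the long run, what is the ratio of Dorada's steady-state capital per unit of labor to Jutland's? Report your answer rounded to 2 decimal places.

ratio ≈ 0.76

Steady-state k* = [s/(n + δ)]^(1/(1−α)), so the ratio is [ (s_D/(n + δ)_D) / (s_J/(n + δ)_J) ]^1.6949.
s_D/(n + δ)_D = 0.15/0.081 = 1.8519; s_J/(n + δ)_J = 0.15/0.069 = 2.1739.
Ratio = (1.8519/2.1739)^1.6949 = 0.8519^1.6949 ≈ 0.7621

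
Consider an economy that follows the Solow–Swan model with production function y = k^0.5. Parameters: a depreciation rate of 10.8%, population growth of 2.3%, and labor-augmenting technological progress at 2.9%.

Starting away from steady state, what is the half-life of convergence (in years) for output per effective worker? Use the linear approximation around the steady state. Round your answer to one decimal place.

t_½ ≈ 8.7 years

Near the steady state the convergence rate is λ = (1 − α)(n + g + δ).
λ = (1 − 0.5) × 0.160 = 0.5 × 0.160 = 0.0800
Half-life = ln 2 / λ = 0.6931 / 0.0800 ≈ 8.66 years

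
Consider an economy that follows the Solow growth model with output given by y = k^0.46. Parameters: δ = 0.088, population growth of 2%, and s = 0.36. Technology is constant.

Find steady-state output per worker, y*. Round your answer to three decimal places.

In steady state, investment equals break-even investment: s·k^α = (n + δ)·k.
Dividing both sides by k: k^(1−α) = s / (n + δ).
k^0.54 = 0.36 / (0.020 + 0.088) = 0.36 / 0.108 = 3.3333
k* = 3.3333^(1/0.54) ≈ 9.2958
y* = (k*)^α = 9.2958^0.46 ≈ 2.7888

y* = 2.789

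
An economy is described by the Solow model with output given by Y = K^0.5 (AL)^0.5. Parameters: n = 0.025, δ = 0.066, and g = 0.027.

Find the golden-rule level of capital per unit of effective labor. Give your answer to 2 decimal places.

k_gold ≈ 17.95

The golden rule sets f'(k) = n + g + δ, i.e. α·k^(α−1) = n + g + δ.
So k^(1−α) = α / (n + g + δ) = 0.5 / 0.118 = 4.2373.
k_gold = 4.2373^(1/0.5) ≈ 17.9547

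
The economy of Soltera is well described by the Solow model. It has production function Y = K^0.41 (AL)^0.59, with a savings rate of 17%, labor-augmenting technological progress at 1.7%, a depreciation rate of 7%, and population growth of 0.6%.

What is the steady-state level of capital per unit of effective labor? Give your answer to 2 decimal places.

k* = 2.78

Steady state requires s·f(k) = (n + g + δ)·k, i.e. s·k^α = (n + g + δ)·k.
Dividing both sides by k: k^(1−α) = s / (n + g + δ).
k^0.59 = 0.17 / (0.006 + 0.017 + 0.070) = 0.17 / 0.093 = 1.8280
k* = 1.8280^(1/0.59) ≈ 2.7799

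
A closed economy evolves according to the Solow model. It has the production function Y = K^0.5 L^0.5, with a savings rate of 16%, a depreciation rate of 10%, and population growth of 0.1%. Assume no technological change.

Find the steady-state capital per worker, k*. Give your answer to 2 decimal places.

Steady state requires s·f(k) = (n + δ)·k, i.e. s·k^α = (n + δ)·k.
Rearranging, k^(1−α) = s / (n + δ).
k^0.5 = 0.16 / (0.001 + 0.100) = 0.16 / 0.101 = 1.5842
k* = 1.5842^(1/0.5) ≈ 2.5097

k* ≈ 2.51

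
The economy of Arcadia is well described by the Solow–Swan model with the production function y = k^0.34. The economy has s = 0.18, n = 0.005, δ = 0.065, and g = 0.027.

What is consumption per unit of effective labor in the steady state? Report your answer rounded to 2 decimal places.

At the steady state, Δk = 0, so s·k^α = (n + g + δ)·k.
Rearranging, k^(1−α) = s / (n + g + δ).
k^0.66 = 0.18 / (0.005 + 0.027 + 0.065) = 0.18 / 0.097 = 1.8557
k* = 1.8557^(1/0.66) ≈ 2.5517
y* = (k*)^α = 2.5517^0.34 ≈ 1.3751
c* = (1 − s)·y* = (1 − 0.18) × 1.3751 ≈ 1.1276

c* ≈ 1.13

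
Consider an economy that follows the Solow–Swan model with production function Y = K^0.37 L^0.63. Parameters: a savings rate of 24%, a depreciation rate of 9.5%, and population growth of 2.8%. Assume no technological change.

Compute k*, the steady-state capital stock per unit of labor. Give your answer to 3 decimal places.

k* ≈ 2.889

At the steady state, Δk = 0, so s·k^α = (n + δ)·k.
Rearranging, k^(1−α) = s / (n + δ).
k^0.63 = 0.24 / (0.028 + 0.095) = 0.24 / 0.123 = 1.9512
k* = 1.9512^(1/0.63) ≈ 2.8893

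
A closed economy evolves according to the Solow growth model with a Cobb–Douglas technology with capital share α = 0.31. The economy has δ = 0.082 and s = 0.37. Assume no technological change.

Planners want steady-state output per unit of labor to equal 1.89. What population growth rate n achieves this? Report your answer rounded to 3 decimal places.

At the steady state, Δk = 0, so s·k^α = (n + δ)·k.
Since y* = [s/(n + δ)]^(α/(1−α)), we have s/(n + δ) = (y*)^((1−α)/α) = 1.89^2.2258 = 4.1243.
Therefore n + δ = s / 4.1243 = 0.37 / 4.1243 = 0.0897, so n = 0.0897 − 0.082 = 0.0077.

n ≈ 0.008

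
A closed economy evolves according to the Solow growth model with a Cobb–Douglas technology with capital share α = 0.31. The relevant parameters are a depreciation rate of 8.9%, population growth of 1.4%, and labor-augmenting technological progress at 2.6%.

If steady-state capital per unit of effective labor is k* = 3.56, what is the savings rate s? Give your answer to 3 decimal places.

Steady state requires s·f(k) = (n + g + δ)·k, i.e. s·k^α = (n + g + δ)·k.
So s / (n + g + δ) = (k*)^(1−α) = 3.56^0.69 = 2.4016.
Therefore s = 2.4016 × (n + g + δ) = 2.4016 × 0.129 = 0.3098.

s ≈ 0.310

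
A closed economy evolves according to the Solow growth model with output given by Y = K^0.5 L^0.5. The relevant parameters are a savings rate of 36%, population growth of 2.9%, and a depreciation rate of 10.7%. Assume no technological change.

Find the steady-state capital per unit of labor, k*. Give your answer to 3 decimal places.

Steady state requires s·f(k) = (n + δ)·k, i.e. s·k^α = (n + δ)·k.
Rearranging, k^(1−α) = s / (n + δ).
k^0.5 = 0.36 / (0.029 + 0.107) = 0.36 / 0.136 = 2.6471
k* = 2.6471^(1/0.5) ≈ 7.0071

k* ≈ 7.007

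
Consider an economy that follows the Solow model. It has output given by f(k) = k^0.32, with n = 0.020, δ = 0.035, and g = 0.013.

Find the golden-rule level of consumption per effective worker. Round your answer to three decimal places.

At the golden rule, f'(k) = n + g + δ, so α·k^(α−1) = n + g + δ and k_gold = (α/(n + g + δ))^(1/(1−α)).
k_gold = (0.32/0.068)^(1/0.68) = 4.7059^1.4706 ≈ 9.7541
c_gold = f(k_gold) − (n + g + δ)·k_gold = 2.0727 − 0.068×9.7541 ≈ 1.4094

c_gold ≈ 1.409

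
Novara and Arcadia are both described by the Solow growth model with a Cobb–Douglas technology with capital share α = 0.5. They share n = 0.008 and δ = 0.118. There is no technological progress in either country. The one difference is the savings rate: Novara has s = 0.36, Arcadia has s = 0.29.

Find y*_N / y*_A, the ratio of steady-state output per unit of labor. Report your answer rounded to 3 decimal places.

ratio ≈ 1.241

Steady-state y* = [s/(n + δ)]^(α/(1−α)), so the ratio is [ (s_N/(n + δ)_N) / (s_A/(n + δ)_A) ]^1.
s_N/(n + δ)_N = 0.36/0.126 = 2.8571; s_A/(n + δ)_A = 0.29/0.126 = 2.3016.
Ratio = (2.8571/2.3016)^1 = 1.2414^1 ≈ 1.2414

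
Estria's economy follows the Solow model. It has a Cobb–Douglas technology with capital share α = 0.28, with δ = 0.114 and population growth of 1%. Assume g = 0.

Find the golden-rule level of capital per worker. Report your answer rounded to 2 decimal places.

The golden rule sets f'(k) = n + δ, i.e. α·k^(α−1) = n + δ.
So k^(1−α) = α / (n + δ) = 0.28 / 0.124 = 2.2581.
k_gold = 2.2581^(1/0.72) ≈ 3.0996

k_gold ≈ 3.10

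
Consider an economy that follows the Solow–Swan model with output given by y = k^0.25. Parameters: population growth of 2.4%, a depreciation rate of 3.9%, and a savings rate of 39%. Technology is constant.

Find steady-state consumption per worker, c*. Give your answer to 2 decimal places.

c* ≈ 1.12

At the steady state, Δk = 0, so s·k^α = (n + δ)·k.
Dividing both sides by k: k^(1−α) = s / (n + δ).
k^0.75 = 0.39 / (0.024 + 0.039) = 0.39 / 0.063 = 6.1905
k* = 6.1905^(1/0.75) ≈ 11.3667
y* = (k*)^α = 11.3667^0.25 ≈ 1.8362
c* = (1 − s)·y* = (1 − 0.39) × 1.8362 ≈ 1.1201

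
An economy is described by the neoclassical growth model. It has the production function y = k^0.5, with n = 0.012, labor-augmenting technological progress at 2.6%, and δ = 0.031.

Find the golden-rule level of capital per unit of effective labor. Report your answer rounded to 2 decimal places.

k_gold ≈ 52.51

The golden rule sets f'(k) = n + g + δ, i.e. α·k^(α−1) = n + g + δ.
So k^(1−α) = α / (n + g + δ) = 0.5 / 0.069 = 7.2464.
k_gold = 7.2464^(1/0.5) ≈ 52.5103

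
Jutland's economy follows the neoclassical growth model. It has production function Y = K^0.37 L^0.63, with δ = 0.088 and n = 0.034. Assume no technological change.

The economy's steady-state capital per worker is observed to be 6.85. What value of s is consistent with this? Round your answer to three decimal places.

s ≈ 0.410

In steady state, investment equals break-even investment: s·k^α = (n + δ)·k.
So s / (n + δ) = (k*)^(1−α) = 6.85^0.63 = 3.3611.
Therefore s = 3.3611 × (n + δ) = 3.3611 × 0.122 = 0.4101.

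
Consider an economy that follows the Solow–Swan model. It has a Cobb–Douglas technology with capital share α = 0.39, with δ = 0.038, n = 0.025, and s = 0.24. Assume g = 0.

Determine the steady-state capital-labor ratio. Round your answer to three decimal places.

k* ≈ 8.959

At the steady state, Δk = 0, so s·k^α = (n + δ)·k.
Rearranging, k^(1−α) = s / (n + δ).
k^0.61 = 0.24 / (0.025 + 0.038) = 0.24 / 0.063 = 3.8095
k* = 3.8095^(1/0.61) ≈ 8.9587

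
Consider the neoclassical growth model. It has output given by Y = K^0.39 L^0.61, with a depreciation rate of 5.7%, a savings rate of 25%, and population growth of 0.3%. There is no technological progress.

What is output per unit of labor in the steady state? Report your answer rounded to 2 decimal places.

y* ≈ 2.49

Steady state requires s·f(k) = (n + δ)·k, i.e. s·k^α = (n + δ)·k.
Rearranging, k^(1−α) = s / (n + δ).
k^0.61 = 0.25 / (0.003 + 0.057) = 0.25 / 0.060 = 4.1667
k* = 4.1667^(1/0.61) ≈ 10.3765
y* = (k*)^α = 10.3765^0.39 ≈ 2.4903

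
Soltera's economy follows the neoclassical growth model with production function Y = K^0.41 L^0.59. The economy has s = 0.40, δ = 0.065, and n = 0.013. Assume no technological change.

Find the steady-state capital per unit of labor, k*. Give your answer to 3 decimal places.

k* = 15.971

At the steady state, Δk = 0, so s·k^α = (n + δ)·k.
Rearranging, k^(1−α) = s / (n + δ).
k^0.59 = 0.40 / (0.013 + 0.065) = 0.40 / 0.078 = 5.1282
k* = 5.1282^(1/0.59) ≈ 15.9709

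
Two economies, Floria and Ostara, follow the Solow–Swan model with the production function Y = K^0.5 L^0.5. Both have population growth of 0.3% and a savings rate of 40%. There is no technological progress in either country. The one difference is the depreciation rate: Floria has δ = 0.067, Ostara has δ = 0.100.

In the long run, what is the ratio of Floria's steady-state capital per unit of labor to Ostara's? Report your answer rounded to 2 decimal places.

Steady-state k* = [s/(n + δ)]^(1/(1−α)), so the ratio is [ (s_F/(n + δ)_F) / (s_O/(n + δ)_O) ]^2.
s_F/(n + δ)_F = 0.40/0.070 = 5.7143; s_O/(n + δ)_O = 0.40/0.103 = 3.8835.
Ratio = (5.7143/3.8835)^2 = 1.4714^2 ≈ 2.1650

ratio ≈ 2.17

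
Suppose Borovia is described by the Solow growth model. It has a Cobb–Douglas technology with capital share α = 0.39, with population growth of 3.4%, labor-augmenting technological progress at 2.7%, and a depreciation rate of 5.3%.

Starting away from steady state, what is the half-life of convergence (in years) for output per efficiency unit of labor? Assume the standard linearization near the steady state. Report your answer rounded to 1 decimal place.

Near the steady state the convergence rate is λ = (1 − α)(n + g + δ).
λ = (1 − 0.39) × 0.114 = 0.61 × 0.114 = 0.06954
Half-life = ln 2 / λ = 0.6931 / 0.06954 ≈ 9.97 years

half-life ≈ 10.0 years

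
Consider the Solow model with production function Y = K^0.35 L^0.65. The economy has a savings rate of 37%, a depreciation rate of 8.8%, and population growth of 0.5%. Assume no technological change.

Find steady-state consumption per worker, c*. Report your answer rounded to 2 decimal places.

Steady state requires s·f(k) = (n + δ)·k, i.e. s·k^α = (n + δ)·k.
Dividing both sides by k: k^(1−α) = s / (n + δ).
k^0.65 = 0.37 / (0.005 + 0.088) = 0.37 / 0.093 = 3.9785
k* = 3.9785^(1/0.65) ≈ 8.3685
y* = (k*)^α = 8.3685^0.35 ≈ 2.1034
c* = (1 − s)·y* = (1 − 0.37) × 2.1034 ≈ 1.3251

c* = 1.33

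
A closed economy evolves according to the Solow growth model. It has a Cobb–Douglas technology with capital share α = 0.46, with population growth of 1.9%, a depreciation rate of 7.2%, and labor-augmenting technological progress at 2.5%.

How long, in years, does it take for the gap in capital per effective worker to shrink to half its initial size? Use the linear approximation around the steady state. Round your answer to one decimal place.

about 11.1 years

Near the steady state the convergence rate is λ = (1 − α)(n + g + δ).
λ = (1 − 0.46) × 0.116 = 0.54 × 0.116 = 0.06264
Half-life = ln 2 / λ = 0.6931 / 0.06264 ≈ 11.06 years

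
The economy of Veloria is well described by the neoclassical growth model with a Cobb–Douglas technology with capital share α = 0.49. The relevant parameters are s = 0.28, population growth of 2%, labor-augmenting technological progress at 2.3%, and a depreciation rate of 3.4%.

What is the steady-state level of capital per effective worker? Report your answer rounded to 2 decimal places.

k* ≈ 12.57

In steady state, investment equals break-even investment: s·k^α = (n + g + δ)·k.
Dividing both sides by k: k^(1−α) = s / (n + g + δ).
k^0.51 = 0.28 / (0.020 + 0.023 + 0.034) = 0.28 / 0.077 = 3.6364
k* = 3.6364^(1/0.51) ≈ 12.5706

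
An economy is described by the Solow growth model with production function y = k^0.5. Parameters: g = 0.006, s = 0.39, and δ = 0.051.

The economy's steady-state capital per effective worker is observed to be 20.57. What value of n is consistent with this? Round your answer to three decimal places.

Steady state requires s·f(k) = (n + g + δ)·k, i.e. s·k^α = (n + g + δ)·k.
So s / (n + g + δ) = (k*)^(1−α) = 20.57^0.5 = 4.5354.
Therefore n + g + δ = s / 4.5354 = 0.39 / 4.5354 = 0.0860, so n = 0.0860 − 0.057 = 0.0290.

n ≈ 0.029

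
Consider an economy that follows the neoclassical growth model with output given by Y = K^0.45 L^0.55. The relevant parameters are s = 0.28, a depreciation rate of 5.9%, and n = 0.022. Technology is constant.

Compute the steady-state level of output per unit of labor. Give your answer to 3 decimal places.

In steady state, investment equals break-even investment: s·k^α = (n + δ)·k.
Rearranging, k^(1−α) = s / (n + δ).
k^0.55 = 0.28 / (0.022 + 0.059) = 0.28 / 0.081 = 3.4568
k* = 3.4568^(1/0.55) ≈ 9.5369
y* = (k*)^α = 9.5369^0.45 ≈ 2.7589

y* = 2.759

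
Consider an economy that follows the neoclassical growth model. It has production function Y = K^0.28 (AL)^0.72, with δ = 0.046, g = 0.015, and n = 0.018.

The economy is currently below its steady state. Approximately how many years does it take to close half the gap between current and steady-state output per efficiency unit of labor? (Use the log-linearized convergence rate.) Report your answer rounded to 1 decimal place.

about 12.2 years

Near the steady state the convergence rate is λ = (1 − α)(n + g + δ).
λ = (1 − 0.28) × 0.079 = 0.72 × 0.079 = 0.05688
Half-life = ln 2 / λ = 0.6931 / 0.05688 ≈ 12.19 years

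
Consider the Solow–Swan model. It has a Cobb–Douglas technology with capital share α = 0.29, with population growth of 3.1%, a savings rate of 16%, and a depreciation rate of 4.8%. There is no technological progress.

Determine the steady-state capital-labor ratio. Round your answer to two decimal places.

At the steady state, Δk = 0, so s·k^α = (n + δ)·k.
Rearranging, k^(1−α) = s / (n + δ).
k^0.71 = 0.16 / (0.031 + 0.048) = 0.16 / 0.079 = 2.0253
k* = 2.0253^(1/0.71) ≈ 2.7019

k* ≈ 2.70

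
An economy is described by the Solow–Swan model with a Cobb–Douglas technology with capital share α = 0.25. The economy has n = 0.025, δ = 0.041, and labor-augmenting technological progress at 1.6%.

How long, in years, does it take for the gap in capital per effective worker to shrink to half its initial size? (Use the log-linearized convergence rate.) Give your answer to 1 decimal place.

half-life ≈ 11.3 years

Near the steady state the convergence rate is λ = (1 − α)(n + g + δ).
λ = (1 − 0.25) × 0.082 = 0.75 × 0.082 = 0.0615
Half-life = ln 2 / λ = 0.6931 / 0.0615 ≈ 11.27 years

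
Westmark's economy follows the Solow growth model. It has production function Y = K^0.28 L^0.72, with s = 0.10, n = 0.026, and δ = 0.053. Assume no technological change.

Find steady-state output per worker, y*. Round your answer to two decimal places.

y* ≈ 1.10

In steady state, investment equals break-even investment: s·k^α = (n + δ)·k.
Dividing both sides by k: k^(1−α) = s / (n + δ).
k^0.72 = 0.10 / (0.026 + 0.053) = 0.10 / 0.079 = 1.2658
k* = 1.2658^(1/0.72) ≈ 1.3873
y* = (k*)^α = 1.3873^0.28 ≈ 1.0960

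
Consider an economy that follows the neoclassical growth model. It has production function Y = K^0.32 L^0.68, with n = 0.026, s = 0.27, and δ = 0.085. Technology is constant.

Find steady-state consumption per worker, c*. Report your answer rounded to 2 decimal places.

Steady state requires s·f(k) = (n + δ)·k, i.e. s·k^α = (n + δ)·k.
Rearranging, k^(1−α) = s / (n + δ).
k^0.68 = 0.27 / (0.026 + 0.085) = 0.27 / 0.111 = 2.4324
k* = 2.4324^(1/0.68) ≈ 3.6957
y* = (k*)^α = 3.6957^0.32 ≈ 1.5194
c* = (1 − s)·y* = (1 − 0.27) × 1.5194 ≈ 1.1092

c* = 1.11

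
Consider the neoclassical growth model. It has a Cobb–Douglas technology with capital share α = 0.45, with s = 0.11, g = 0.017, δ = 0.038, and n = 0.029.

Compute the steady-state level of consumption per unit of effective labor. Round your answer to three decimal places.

c* ≈ 1.110

At the steady state, Δk = 0, so s·k^α = (n + g + δ)·k.
Rearranging, k^(1−α) = s / (n + g + δ).
k^0.55 = 0.11 / (0.029 + 0.017 + 0.038) = 0.11 / 0.084 = 1.3095
k* = 1.3095^(1/0.55) ≈ 1.6327
y* = (k*)^α = 1.6327^0.45 ≈ 1.2468
c* = (1 − s)·y* = (1 − 0.11) × 1.2468 ≈ 1.1097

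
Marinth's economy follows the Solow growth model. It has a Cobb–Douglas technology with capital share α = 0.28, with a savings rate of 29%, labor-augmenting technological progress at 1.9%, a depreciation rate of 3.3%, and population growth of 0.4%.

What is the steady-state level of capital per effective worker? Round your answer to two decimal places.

Steady state requires s·f(k) = (n + g + δ)·k, i.e. s·k^α = (n + g + δ)·k.
Dividing both sides by k: k^(1−α) = s / (n + g + δ).
k^0.72 = 0.29 / (0.004 + 0.019 + 0.033) = 0.29 / 0.056 = 5.1786
k* = 5.1786^(1/0.72) ≈ 9.8166

k* = 9.82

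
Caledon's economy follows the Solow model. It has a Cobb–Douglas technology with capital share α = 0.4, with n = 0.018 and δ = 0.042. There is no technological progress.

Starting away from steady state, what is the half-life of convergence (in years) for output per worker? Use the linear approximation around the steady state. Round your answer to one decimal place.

Near the steady state the convergence rate is λ = (1 − α)(n + δ).
λ = (1 − 0.4) × 0.060 = 0.6 × 0.060 = 0.0360
Half-life = ln 2 / λ = 0.6931 / 0.0360 ≈ 19.25 years

t_½ ≈ 19.3 years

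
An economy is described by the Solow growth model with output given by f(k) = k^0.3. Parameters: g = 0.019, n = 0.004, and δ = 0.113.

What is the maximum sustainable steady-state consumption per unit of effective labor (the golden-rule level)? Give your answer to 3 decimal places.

c_gold ≈ 0.983

At the golden rule, f'(k) = n + g + δ, so α·k^(α−1) = n + g + δ and k_gold = (α/(n + g + δ))^(1/(1−α)).
k_gold = (0.3/0.136)^(1/0.7) = 2.2059^1.4286 ≈ 3.0963
c_gold = f(k_gold) − (n + g + δ)·k_gold = 1.4036 − 0.136×3.0963 ≈ 0.9825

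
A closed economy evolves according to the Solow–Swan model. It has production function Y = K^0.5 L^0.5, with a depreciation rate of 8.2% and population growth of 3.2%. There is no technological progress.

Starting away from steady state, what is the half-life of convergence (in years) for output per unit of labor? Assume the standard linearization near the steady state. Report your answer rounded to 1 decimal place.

Near the steady state the convergence rate is λ = (1 − α)(n + δ).
λ = (1 − 0.5) × 0.114 = 0.5 × 0.114 = 0.0570
Half-life = ln 2 / λ = 0.6931 / 0.0570 ≈ 12.16 years

about 12.2 years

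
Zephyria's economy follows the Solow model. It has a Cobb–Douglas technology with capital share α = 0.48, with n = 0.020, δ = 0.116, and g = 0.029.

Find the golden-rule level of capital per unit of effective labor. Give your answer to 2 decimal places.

The golden rule sets f'(k) = n + g + δ, i.e. α·k^(α−1) = n + g + δ.
So k^(1−α) = α / (n + g + δ) = 0.48 / 0.165 = 2.9091.
k_gold = 2.9091^(1/0.52) ≈ 7.7955

k_gold ≈ 7.80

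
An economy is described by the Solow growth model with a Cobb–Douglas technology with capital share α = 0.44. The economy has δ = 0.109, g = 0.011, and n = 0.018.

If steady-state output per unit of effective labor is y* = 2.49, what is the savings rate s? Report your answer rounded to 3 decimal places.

In steady state, investment equals break-even investment: s·k^α = (n + g + δ)·k.
Since y* = [s/(n + g + δ)]^(α/(1−α)), we have s/(n + g + δ) = (y*)^((1−α)/α) = 2.49^1.2727 = 3.1933.
Therefore s = 3.1933 × (n + g + δ) = 3.1933 × 0.138 = 0.4407.

s ≈ 0.441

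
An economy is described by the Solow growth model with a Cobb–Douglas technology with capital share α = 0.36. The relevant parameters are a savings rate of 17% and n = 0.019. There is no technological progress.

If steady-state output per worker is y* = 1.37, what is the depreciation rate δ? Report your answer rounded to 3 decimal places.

Steady state requires s·f(k) = (n + δ)·k, i.e. s·k^α = (n + δ)·k.
Since y* = [s/(n + δ)]^(α/(1−α)), we have s/(n + δ) = (y*)^((1−α)/α) = 1.37^1.7778 = 1.7501.
Therefore n + δ = s / 1.7501 = 0.17 / 1.7501 = 0.0971, so δ = 0.0971 − 0.019 = 0.0781.

δ ≈ 0.078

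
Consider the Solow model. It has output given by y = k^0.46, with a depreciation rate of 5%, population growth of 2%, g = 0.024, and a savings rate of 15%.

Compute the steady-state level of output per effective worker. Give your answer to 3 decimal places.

y* = 1.489

In steady state, investment equals break-even investment: s·k^α = (n + g + δ)·k.
Rearranging, k^(1−α) = s / (n + g + δ).
k^0.54 = 0.15 / (0.020 + 0.024 + 0.050) = 0.15 / 0.094 = 1.5957
k* = 1.5957^(1/0.54) ≈ 2.3759
y* = (k*)^α = 2.3759^0.46 ≈ 1.4890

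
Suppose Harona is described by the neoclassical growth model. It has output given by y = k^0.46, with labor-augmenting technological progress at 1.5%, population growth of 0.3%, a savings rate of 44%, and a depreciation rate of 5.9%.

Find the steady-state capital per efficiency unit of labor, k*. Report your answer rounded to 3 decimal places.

k* = 25.222

In steady state, investment equals break-even investment: s·k^α = (n + g + δ)·k.
Rearranging, k^(1−α) = s / (n + g + δ).
k^0.54 = 0.44 / (0.003 + 0.015 + 0.059) = 0.44 / 0.077 = 5.7143
k* = 5.7143^(1/0.54) ≈ 25.2222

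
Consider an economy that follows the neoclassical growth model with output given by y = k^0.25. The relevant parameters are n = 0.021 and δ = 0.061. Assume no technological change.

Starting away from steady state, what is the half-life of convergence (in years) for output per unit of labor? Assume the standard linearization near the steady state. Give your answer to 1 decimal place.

Near the steady state the convergence rate is λ = (1 − α)(n + δ).
λ = (1 − 0.25) × 0.082 = 0.75 × 0.082 = 0.0615
Half-life = ln 2 / λ = 0.6931 / 0.0615 ≈ 11.27 years

half-life ≈ 11.3 years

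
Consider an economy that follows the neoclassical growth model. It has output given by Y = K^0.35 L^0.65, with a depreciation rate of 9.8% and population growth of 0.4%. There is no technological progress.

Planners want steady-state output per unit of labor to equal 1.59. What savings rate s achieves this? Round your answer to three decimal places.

s ≈ 0.241

At the steady state, Δk = 0, so s·k^α = (n + δ)·k.
Since y* = [s/(n + δ)]^(α/(1−α)), we have s/(n + δ) = (y*)^((1−α)/α) = 1.59^1.8571 = 2.3660.
Therefore s = 2.3660 × (n + δ) = 2.3660 × 0.102 = 0.2413.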